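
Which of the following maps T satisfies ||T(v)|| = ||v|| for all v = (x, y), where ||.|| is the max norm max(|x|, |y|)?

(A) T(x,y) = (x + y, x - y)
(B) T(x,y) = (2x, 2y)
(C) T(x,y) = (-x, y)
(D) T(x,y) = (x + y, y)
C

A transformation preserves a norm if ||T(v)|| = ||v|| for every v; a single vector where the norm changes rules an option out.

(A) T(x,y) = (x + y, x - y): v = (1, 1) has norm max(|1|, |1|) = 1, but T(v) = (2, 0) has norm 2 -- not preserved.
(B) T(x,y) = (2x, 2y): v = (1, 0) has norm max(|1|, |0|) = 1, but T(v) = (2, 0) has norm 2 -- not preserved.
(C) T(x,y) = (-x, y): preserves the norm -- it only permutes the coordinates and/or flips signs, which leaves max(|x|, |y|) unchanged.
(D) T(x,y) = (x + y, y): v = (1, 1) has norm max(|1|, |1|) = 1, but T(v) = (2, 1) has norm 2 -- not preserved.

Therefore the answer is (C).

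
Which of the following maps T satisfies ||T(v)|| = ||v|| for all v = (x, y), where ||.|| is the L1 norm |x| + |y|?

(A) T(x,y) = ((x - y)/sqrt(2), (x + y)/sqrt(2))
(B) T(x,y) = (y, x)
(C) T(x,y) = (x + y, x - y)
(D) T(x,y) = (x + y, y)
B

A transformation preserves a norm if ||T(v)|| = ||v|| for every v; a single vector where the norm changes rules an option out.

(A) T(x,y) = ((x - y)/sqrt(2), (x + y)/sqrt(2)): v = (1, 0) has norm |1| + |0| = 1, but T(v) = (sqrt(2)/2, sqrt(2)/2) has norm sqrt(2) -- not preserved.
(B) T(x,y) = (y, x): preserves the norm -- it only permutes the coordinates and/or flips signs, which leaves |x| + |y| unchanged.
(C) T(x,y) = (x + y, x - y): v = (1, 0) has norm |1| + |0| = 1, but T(v) = (1, 1) has norm 2 -- not preserved.
(D) T(x,y) = (x + y, y): v = (0, 1) has norm |0| + |1| = 1, but T(v) = (1, 1) has norm 2 -- not preserved.

Therefore the answer is (B).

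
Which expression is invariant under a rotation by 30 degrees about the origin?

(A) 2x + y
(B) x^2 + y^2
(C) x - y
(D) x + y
B

A rotation by 30 degrees sends (x, y) to (sqrt(3)x/2 - y/2, x/2 + sqrt(3)y/2).
Substitute the transformed coordinates into each option and compare with the original:
(A) 2x + y  ->  2(sqrt(3)x/2 - y/2) + (x/2 + sqrt(3)y/2) = x/2 + sqrt(3)x - y + sqrt(3)y/2   [differs from 2x + y: not invariant]
(B) x^2 + y^2  ->  (sqrt(3)x/2 - y/2)^2 + (x/2 + sqrt(3)y/2)^2 = x^2 + y^2   [equals x^2 + y^2: invariant]
(C) x - y  ->  (sqrt(3)x/2 - y/2) - (x/2 + sqrt(3)y/2) = -x/2 + sqrt(3)x/2 - sqrt(3)y/2 - y/2   [differs from x - y: not invariant]
(D) x + y  ->  (sqrt(3)x/2 - y/2) + (x/2 + sqrt(3)y/2) = x/2 + sqrt(3)x/2 - y/2 + sqrt(3)y/2   [differs from x + y: not invariant]

Only option (B), x^2 + y^2, is unchanged by the transformation.
Geometrically, x^2 + y^2 is the squared distance from the origin, which every rotation about the origin preserves.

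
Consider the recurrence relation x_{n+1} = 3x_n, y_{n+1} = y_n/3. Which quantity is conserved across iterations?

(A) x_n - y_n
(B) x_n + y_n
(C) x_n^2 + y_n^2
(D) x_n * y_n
D

For the recurrence x_{n+1} = 3x_n, y_{n+1} = y_n/3:

x_{n+1} * y_{n+1} = (3x_n) * (y_n/3) = x_n * y_n
The product is conserved.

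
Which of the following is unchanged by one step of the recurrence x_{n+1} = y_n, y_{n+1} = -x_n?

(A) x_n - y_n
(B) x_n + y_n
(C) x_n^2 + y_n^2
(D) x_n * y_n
C

For the recurrence x_{n+1} = y_n, y_{n+1} = -x_n:

x_{n+1}^2 + y_{n+1}^2 = y_n^2 + (-x_n)^2 = x_n^2 + y_n^2
The sum of squares is conserved (like energy in a harmonic oscillator).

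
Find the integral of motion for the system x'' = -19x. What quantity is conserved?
E = (x')^2 + 19x^2

Multiply the equation by x':
x' * x'' = -19x * x'
The left side is d/dt[(x')^2/2] and the right side is d/dt[-19x^2/2], so
d/dt[(x')^2/2 + 19x^2/2] = 0, i.e. (x')^2/2 + 19x^2/2 = constant.
Multiplying by 2, the integral of motion is E = (x')^2 + 19x^2.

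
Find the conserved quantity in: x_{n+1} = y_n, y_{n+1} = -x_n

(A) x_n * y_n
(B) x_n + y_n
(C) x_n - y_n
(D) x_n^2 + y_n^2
D

For the recurrence x_{n+1} = y_n, y_{n+1} = -x_n:

x_{n+1}^2 + y_{n+1}^2 = y_n^2 + (-x_n)^2 = x_n^2 + y_n^2
The sum of squares is conserved (like energy in a harmonic oscillator).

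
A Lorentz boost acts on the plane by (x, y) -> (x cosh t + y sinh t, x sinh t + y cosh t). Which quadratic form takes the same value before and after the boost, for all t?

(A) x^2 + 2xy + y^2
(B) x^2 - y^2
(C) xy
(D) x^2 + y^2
B

Write x' = x cosh t + y sinh t, y' = x sinh t + y cosh t and substitute into each option:
(A) x^2 + 2xy + y^2: (x' + y')^2 with x' + y' = (x + y)(cosh t + sinh t) = (x + y)e^t, so it becomes (x + y)^2 e^(2t)   [not invariant for t != 0]
(B) x^2 - y^2: (x cosh t + y sinh t)^2 - (x sinh t + y cosh t)^2 = x^2(cosh^2 t - sinh^2 t) + 2xy(cosh t sinh t - sinh t cosh t) + y^2(sinh^2 t - cosh^2 t) = x^2 - y^2   [invariant, using cosh^2 t - sinh^2 t = 1]
(C) xy: (x cosh t + y sinh t)(x sinh t + y cosh t) = xy(cosh^2 t + sinh^2 t) + (x^2 + y^2) sinh t cosh t = xy cosh 2t + (x^2 + y^2)(sinh 2t)/2   [not invariant for t != 0]
(D) x^2 + y^2: (x cosh t + y sinh t)^2 + (x sinh t + y cosh t)^2 = (x^2 + y^2)(cosh^2 t + sinh^2 t) + 4xy sinh t cosh t = (x^2 + y^2) cosh 2t + 2xy sinh 2t   [not invariant for t != 0]

Only (B) x^2 - y^2 is unchanged; it is the Minkowski form preserved by Lorentz boosts, just as x^2 + y^2 is preserved by ordinary rotations.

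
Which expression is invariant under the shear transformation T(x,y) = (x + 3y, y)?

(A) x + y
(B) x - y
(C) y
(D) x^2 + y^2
C

Under the shear T(x,y) = (x + 3y, y):
Substitute the transformed coordinates into each option and compare with the original:
(A) x + y  ->  (x + 3y) + (y) = x + 4y   [differs from x + y: not invariant]
(B) x - y  ->  (x + 3y) - (y) = x + 2y   [differs from x - y: not invariant]
(C) y  ->  (y) = y   [equals y: invariant]
(D) x^2 + y^2  ->  (x + 3y)^2 + (y)^2 = x^2 + 6xy + 10y^2   [differs from x^2 + y^2: not invariant]

Only option (C), y, is unchanged by the transformation.
A horizontal shear moves points parallel to the x-axis, so the y-coordinate (and any function of y alone) is unchanged.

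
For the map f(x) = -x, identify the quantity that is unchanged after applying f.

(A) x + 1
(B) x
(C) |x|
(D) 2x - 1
C

For f(x) = -x:
Applying f replaces x by -x. Since |-x| = |x|, the absolute value is unchanged by f, whereas x -> -x, 2x - 1 -> -2x - 1 and x + 1 -> -x + 1 all change.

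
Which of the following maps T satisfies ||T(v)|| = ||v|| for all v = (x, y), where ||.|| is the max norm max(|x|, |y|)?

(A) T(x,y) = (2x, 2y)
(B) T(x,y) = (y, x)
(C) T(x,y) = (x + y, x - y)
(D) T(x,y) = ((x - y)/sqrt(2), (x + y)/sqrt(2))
B

A transformation preserves a norm if ||T(v)|| = ||v|| for every v; a single vector where the norm changes rules an option out.

(A) T(x,y) = (2x, 2y): v = (1, 0) has norm max(|1|, |0|) = 1, but T(v) = (2, 0) has norm 2 -- not preserved.
(B) T(x,y) = (y, x): preserves the norm -- it only permutes the coordinates and/or flips signs, which leaves max(|x|, |y|) unchanged.
(C) T(x,y) = (x + y, x - y): v = (1, 1) has norm max(|1|, |1|) = 1, but T(v) = (2, 0) has norm 2 -- not preserved.
(D) T(x,y) = ((x - y)/sqrt(2), (x + y)/sqrt(2)): v = (1, 0) has norm max(|1|, |0|) = 1, but T(v) = (sqrt(2)/2, sqrt(2)/2) has norm sqrt(2)/2 -- not preserved.

Therefore the answer is (B).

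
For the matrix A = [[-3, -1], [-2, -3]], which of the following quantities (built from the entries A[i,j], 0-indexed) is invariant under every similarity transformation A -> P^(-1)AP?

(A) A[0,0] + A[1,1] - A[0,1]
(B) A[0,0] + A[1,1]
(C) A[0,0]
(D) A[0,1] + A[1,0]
B

A[0,0] + A[1,1] is the trace of A. By the cyclic property of the trace, tr(P^(-1)AP) = tr(APP^(-1)) = tr(A), so it is the same for every matrix similar to A.

The other combinations are not similarity invariants. For example, take P = [[1, 2], [0, 1]] (det P = 1), so P^(-1) = [[1, -2], [0, 1]] and
B = P^(-1)AP = [[1, 7], [-2, -7]].
Evaluating each option on A and on B:
(A) A[0,0] + A[1,1] - A[0,1]: -5 for A, -13 for B -> changes
(B) A[0,0] + A[1,1]: -6 for A, -6 for B -> unchanged
(C) A[0,0]: -3 for A, 1 for B -> changes
(D) A[0,1] + A[1,0]: -3 for A, 5 for B -> changes

Only (B) A[0,0] + A[1,1] = -6 survives (and it does so for every P, not just this one), so it is the invariant.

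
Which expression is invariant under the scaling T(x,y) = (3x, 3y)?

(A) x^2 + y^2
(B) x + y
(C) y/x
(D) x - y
C

Under the uniform scaling T(x,y) = (3x, 3y):
Substitute the transformed coordinates into each option and compare with the original:
(A) x^2 + y^2  ->  (3x)^2 + (3y)^2 = 9x^2 + 9y^2   [differs from x^2 + y^2: not invariant]
(B) x + y  ->  (3x) + (3y) = 3x + 3y   [differs from x + y: not invariant]
(C) y/x  ->  (3y)/(3x) = y/x   [equals y/x: invariant]
(D) x - y  ->  (3x) - (3y) = 3x - 3y   [differs from x - y: not invariant]

Only option (C), y/x, is unchanged by the transformation.
The common factor 3 cancels in a ratio of coordinates, while sums, products and sums of squares pick up factors of 3 or 9.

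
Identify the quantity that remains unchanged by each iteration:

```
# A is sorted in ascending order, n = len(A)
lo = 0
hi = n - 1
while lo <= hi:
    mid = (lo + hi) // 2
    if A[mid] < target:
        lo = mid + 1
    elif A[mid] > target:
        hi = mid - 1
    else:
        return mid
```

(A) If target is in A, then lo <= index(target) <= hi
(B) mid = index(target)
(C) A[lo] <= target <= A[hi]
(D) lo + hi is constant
A

A loop invariant must hold before the first iteration and be re-established by every execution of the body.

(A) If target is in A, then lo <= index(target) <= hi: Before the loop [lo, hi] = [0, n-1] covers every index. When A[mid] < target, sortedness puts target strictly to the right of mid, so setting lo = mid + 1 keeps index(target) in [lo, hi]; symmetrically for hi = mid - 1. Hence 'if target is in A then lo <= index(target) <= hi' holds after every iteration, and when lo > hi it proves target is absent.

The other options fail:
(B) mid = index(target): mid is just the current probe; it equals index(target) only on the iteration that returns.
(C) A[lo] <= target <= A[hi]: fails when target is not in A (e.g. target < A[0] already violates it before the loop), so it is not maintained in general.
(D) lo + hi is constant: each iteration moves exactly one of lo, hi, so lo + hi changes (e.g. 0 + (n-1) becomes (mid+1) + (n-1)).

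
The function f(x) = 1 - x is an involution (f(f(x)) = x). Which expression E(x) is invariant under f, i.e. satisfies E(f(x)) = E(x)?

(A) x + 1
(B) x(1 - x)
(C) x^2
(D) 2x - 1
B

Replace x by f(x) = 1 - x in each option and simplify. As a quick numerical cross-check, also compare E(3) with E(f(3)) = E(-2).

(A) x + 1  ->  (1 - x) + 1 = 2 - x; check: E(3) = 4 but E(-2) = -1.   [not invariant]
(B) x(1 - x)  ->  (1 - x)(1 - (1 - x)), which simplifies back to x(1 - x); check: E(3) = -6, E(-2) = -6.   [invariant]
(C) x^2  ->  (1 - x)^2 = (x - 1)^2; check: E(3) = 9 but E(-2) = 4.   [not invariant]
(D) 2x - 1  ->  2(1 - x) - 1 = 1 - 2x; check: E(3) = 5 but E(-2) = -5.   [not invariant]

Only (B) is unchanged. E is symmetric under swapping x with f(x) = 1 - x, which is exactly what an involution does.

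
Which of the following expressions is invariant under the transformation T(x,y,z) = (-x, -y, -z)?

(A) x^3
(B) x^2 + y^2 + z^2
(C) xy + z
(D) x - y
B

Apply T(x,y,z) = (-x, -y, -z) to each option, i.e. replace (x, y, z) by the transformed coordinates.
Substitute the transformed coordinates into each option and compare with the original:
(A) x^3  ->  (-x)^3 = -x^3   [differs from x^3: not invariant]
(B) x^2 + y^2 + z^2  ->  (-x)^2 + (-y)^2 + (-z)^2 = x^2 + y^2 + z^2   [equals x^2 + y^2 + z^2: invariant]
(C) xy + z  ->  (-x)(-y) + (-z) = xy - z   [differs from xy + z: not invariant]
(D) x - y  ->  (-x) - (-y) = -x + y   [differs from x - y: not invariant]

Only option (B), x^2 + y^2 + z^2, is unchanged by the transformation.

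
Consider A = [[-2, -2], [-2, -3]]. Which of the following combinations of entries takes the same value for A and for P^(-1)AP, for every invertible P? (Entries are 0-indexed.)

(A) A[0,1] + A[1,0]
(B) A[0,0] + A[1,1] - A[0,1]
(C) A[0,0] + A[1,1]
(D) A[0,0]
C

A[0,0] + A[1,1] is the trace of A. By the cyclic property of the trace, tr(P^(-1)AP) = tr(APP^(-1)) = tr(A), so it is the same for every matrix similar to A.

The other combinations are not similarity invariants. For example, take P = [[1, 1], [1, 2]] (det P = 1), so P^(-1) = [[2, -1], [-1, 1]] and
B = P^(-1)AP = [[-3, -4], [-1, -2]].
Evaluating each option on A and on B:
(A) A[0,1] + A[1,0]: -4 for A, -5 for B -> changes
(B) A[0,0] + A[1,1] - A[0,1]: -3 for A, -1 for B -> changes
(C) A[0,0] + A[1,1]: -5 for A, -5 for B -> unchanged
(D) A[0,0]: -2 for A, -3 for B -> changes

Only (C) A[0,0] + A[1,1] = -5 survives (and it does so for every P, not just this one), so it is the invariant.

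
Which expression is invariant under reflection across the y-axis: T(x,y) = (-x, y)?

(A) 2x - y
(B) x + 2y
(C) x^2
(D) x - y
C

The map is reflection across the y-axis: T(x,y) = (-x, y).
Substitute the transformed coordinates into each option and compare with the original:
(A) 2x - y  ->  2(-x) - (y) = -2x - y   [differs from 2x - y: not invariant]
(B) x + 2y  ->  (-x) + 2(y) = -x + 2y   [differs from x + 2y: not invariant]
(C) x^2  ->  (-x)^2 = x^2   [equals x^2: invariant]
(D) x - y  ->  (-x) - (y) = -x - y   [differs from x - y: not invariant]

Only option (C), x^2, is unchanged by the transformation.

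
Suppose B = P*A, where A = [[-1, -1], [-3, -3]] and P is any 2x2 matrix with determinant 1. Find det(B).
0

By the multiplicative property of determinants, det(B) = det(P*A) = det(P) * det(A) = det(A),
so the determinant is invariant under multiplication by any determinant-1 matrix; we just need det(A).

det(A) = (-1)(-3) - (-1)(-3) = 3 - 3 = 0

Therefore det(B) = 1 * 0 = 0.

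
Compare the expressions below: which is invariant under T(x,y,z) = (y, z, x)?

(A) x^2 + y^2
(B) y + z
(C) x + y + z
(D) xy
C

Apply T(x,y,z) = (y, z, x) to each option, i.e. replace (x, y, z) by the transformed coordinates.
Substitute the transformed coordinates into each option and compare with the original:
(A) x^2 + y^2  ->  (y)^2 + (z)^2 = y^2 + z^2   [differs from x^2 + y^2: not invariant]
(B) y + z  ->  (z) + (x) = x + z   [differs from y + z: not invariant]
(C) x + y + z  ->  (y) + (z) + (x) = x + y + z   [equals x + y + z: invariant]
(D) xy  ->  (y)(z) = yz   [differs from xy: not invariant]

Only option (C), x + y + z, is unchanged by the transformation.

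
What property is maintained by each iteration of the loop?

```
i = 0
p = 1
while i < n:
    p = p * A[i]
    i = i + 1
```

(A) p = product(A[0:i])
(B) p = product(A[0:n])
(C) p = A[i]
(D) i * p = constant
A

A loop invariant must hold before the first iteration and be re-established by every execution of the body.

(A) p = product(A[0:i]): Initially i = 0 and p = 1 = product of the empty slice A[0:0]. If p = product(A[0:i]) holds at the top of an iteration, the body sets p to product(A[0:i]) * A[i] = product(A[0:i+1]) and then i to i+1, so the property is restored. At exit i = n, giving p = product(A[0:n]).

The other options fail:
(B) p = product(A[0:n]): false before the loop (p = 1, not the full product) -- it only becomes true at exit.
(C) p = A[i]: after the first iteration p = A[0] but i = 1; in general p is a product of several elements, not a single one.
(D) i * p = constant: initially i * p = 0, but after one iteration it is 1 * A[0], which is nonzero in general.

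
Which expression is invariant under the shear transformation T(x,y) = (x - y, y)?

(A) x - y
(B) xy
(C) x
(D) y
D

Under the shear T(x,y) = (x - y, y):
Substitute the transformed coordinates into each option and compare with the original:
(A) x - y  ->  (x - y) - (y) = x - 2y   [differs from x - y: not invariant]
(B) xy  ->  (x - y)(y) = xy - y^2   [differs from xy: not invariant]
(C) x  ->  (x - y) = x - y   [differs from x: not invariant]
(D) y  ->  (y) = y   [equals y: invariant]

Only option (D), y, is unchanged by the transformation.
A horizontal shear moves points parallel to the x-axis, so the y-coordinate (and any function of y alone) is unchanged.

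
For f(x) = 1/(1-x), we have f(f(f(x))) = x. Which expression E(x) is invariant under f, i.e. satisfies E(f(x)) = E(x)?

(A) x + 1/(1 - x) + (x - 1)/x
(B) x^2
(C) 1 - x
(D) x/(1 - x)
A

Replace x by f(x) = 1/(1 - x) in each option and simplify. As a quick numerical cross-check, also compare E(5) with E(f(5)) = E(-1/4).

(A) x + 1/(1 - x) + (x - 1)/x  ->  (1/(1 - x)) + 1/(1 - (1/(1 - x))) + ((1/(1 - x)) - 1)/(1/(1 - x)), which simplifies back to x + 1/(1 - x) + (x - 1)/x; check: E(5) = 111/20, E(-1/4) = 111/20.   [invariant]
(B) x^2  ->  (1/(1 - x))^2 = (x - 1)^(-2); check: E(5) = 25 but E(-1/4) = 1/16.   [not invariant]
(C) 1 - x  ->  1 - (1/(1 - x)) = x/(x - 1); check: E(5) = -4 but E(-1/4) = 5/4.   [not invariant]
(D) x/(1 - x)  ->  (1/(1 - x))/(1 - (1/(1 - x))) = -1/x; check: E(5) = -5/4 but E(-1/4) = -1/5.   [not invariant]

Only (A) is unchanged. Indeed f(f(x)) = 1/(1 - 1/(1-x)) = (1-x)/(-x) = (x-1)/x, so E(x) = x + f(x) + f(f(x)) is the sum over the whole 3-cycle; applying f just permutes the three terms cyclically (x -> f(x) -> f(f(x)) -> x), leaving the sum unchanged.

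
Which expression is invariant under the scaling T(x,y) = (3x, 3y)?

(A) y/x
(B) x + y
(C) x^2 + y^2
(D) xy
A

Under the uniform scaling T(x,y) = (3x, 3y):
Substitute the transformed coordinates into each option and compare with the original:
(A) y/x  ->  (3y)/(3x) = y/x   [equals y/x: invariant]
(B) x + y  ->  (3x) + (3y) = 3x + 3y   [differs from x + y: not invariant]
(C) x^2 + y^2  ->  (3x)^2 + (3y)^2 = 9x^2 + 9y^2   [differs from x^2 + y^2: not invariant]
(D) xy  ->  (3x)(3y) = 9xy   [differs from xy: not invariant]

Only option (A), y/x, is unchanged by the transformation.
The common factor 3 cancels in a ratio of coordinates, while sums, products and sums of squares pick up factors of 3 or 9.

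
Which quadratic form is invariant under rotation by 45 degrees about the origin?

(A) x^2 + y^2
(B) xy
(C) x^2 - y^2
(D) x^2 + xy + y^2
A

Rotation by 45 degrees sends (x, y) to (sqrt(2)x/2 - sqrt(2)y/2, sqrt(2)x/2 + sqrt(2)y/2).
Substitute the transformed coordinates into each option and compare with the original:
(A) x^2 + y^2  ->  (sqrt(2)x/2 - sqrt(2)y/2)^2 + (sqrt(2)x/2 + sqrt(2)y/2)^2 = x^2 + y^2   [equals x^2 + y^2: invariant]
(B) xy  ->  (sqrt(2)x/2 - sqrt(2)y/2)(sqrt(2)x/2 + sqrt(2)y/2) = x^2/2 - y^2/2   [differs from xy: not invariant]
(C) x^2 - y^2  ->  (sqrt(2)x/2 - sqrt(2)y/2)^2 - (sqrt(2)x/2 + sqrt(2)y/2)^2 = -2xy   [differs from x^2 - y^2: not invariant]
(D) x^2 + xy + y^2  ->  (sqrt(2)x/2 - sqrt(2)y/2)^2 + (sqrt(2)x/2 - sqrt(2)y/2)(sqrt(2)x/2 + sqrt(2)y/2) + (sqrt(2)x/2 + sqrt(2)y/2)^2 = 3x^2/2 + y^2/2   [differs from x^2 + xy + y^2: not invariant]

Only option (A), x^2 + y^2, is unchanged by the transformation.
x^2 + y^2 is the squared distance from the origin, which rotations preserve.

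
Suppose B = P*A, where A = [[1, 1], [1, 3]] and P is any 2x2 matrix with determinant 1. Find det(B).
2

By the multiplicative property of determinants, det(B) = det(P*A) = det(P) * det(A) = det(A),
so the determinant is invariant under multiplication by any determinant-1 matrix; we just need det(A).

det(A) = (1)(3) - (1)(1) = 3 - 1 = 2

Therefore det(B) = 1 * 2 = 2.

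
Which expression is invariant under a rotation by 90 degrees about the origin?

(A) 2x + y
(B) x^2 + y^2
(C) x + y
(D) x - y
B

A rotation by 90 degrees sends (x, y) to (-y, x).
Substitute the transformed coordinates into each option and compare with the original:
(A) 2x + y  ->  2(-y) + (x) = x - 2y   [differs from 2x + y: not invariant]
(B) x^2 + y^2  ->  (-y)^2 + (x)^2 = x^2 + y^2   [equals x^2 + y^2: invariant]
(C) x + y  ->  (-y) + (x) = x - y   [differs from x + y: not invariant]
(D) x - y  ->  (-y) - (x) = -x - y   [differs from x - y: not invariant]

Only option (B), x^2 + y^2, is unchanged by the transformation.
Geometrically, x^2 + y^2 is the squared distance from the origin, which every rotation about the origin preserves.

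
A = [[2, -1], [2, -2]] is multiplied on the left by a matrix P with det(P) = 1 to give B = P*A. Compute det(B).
-2

By the multiplicative property of determinants, det(B) = det(P*A) = det(P) * det(A) = det(A),
so the determinant is invariant under multiplication by any determinant-1 matrix; we just need det(A).

det(A) = (2)(-2) - (-1)(2) = -4 - (-2) = -2

Therefore det(B) = 1 * (-2) = -2.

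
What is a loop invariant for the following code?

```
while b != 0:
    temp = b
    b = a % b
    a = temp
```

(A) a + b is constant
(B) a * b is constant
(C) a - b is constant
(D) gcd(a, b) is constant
D

A loop invariant must hold before the first iteration and be re-established by every execution of the body.

(D) gcd(a, b) is constant: One iteration replaces (a, b) by (b, a mod b). Since a mod b = a - q*b for an integer q, any common divisor of a and b divides b and a mod b, and conversely; hence gcd(b, a mod b) = gcd(a, b). For instance (16, 7) -> (7, 2) keeps gcd = 1. At exit b = 0 and a = gcd of the original inputs.

The other options fail:
(A) a + b is constant: e.g. (a, b) = (16, 7) -> (7, 2): the sum goes from 23 to 9.
(B) a * b is constant: e.g. (a, b) = (16, 7) -> (7, 2): the product goes from 112 to 14.
(C) a - b is constant: e.g. (a, b) = (16, 7) -> (7, 2): the difference goes from 9 to 5.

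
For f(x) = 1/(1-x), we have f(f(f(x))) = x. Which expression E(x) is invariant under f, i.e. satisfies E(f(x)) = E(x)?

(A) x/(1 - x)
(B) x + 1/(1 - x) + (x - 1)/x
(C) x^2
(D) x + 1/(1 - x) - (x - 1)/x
B

Replace x by f(x) = 1/(1 - x) in each option and simplify. As a quick numerical cross-check, also compare E(3) with E(f(3)) = E(-1/2).

(A) x/(1 - x)  ->  (1/(1 - x))/(1 - (1/(1 - x))) = -1/x; check: E(3) = -3/2 but E(-1/2) = -1/3.   [not invariant]
(B) x + 1/(1 - x) + (x - 1)/x  ->  (1/(1 - x)) + 1/(1 - (1/(1 - x))) + ((1/(1 - x)) - 1)/(1/(1 - x)), which simplifies back to x + 1/(1 - x) + (x - 1)/x; check: E(3) = 19/6, E(-1/2) = 19/6.   [invariant]
(C) x^2  ->  (1/(1 - x))^2 = (x - 1)^(-2); check: E(3) = 9 but E(-1/2) = 1/4.   [not invariant]
(D) x + 1/(1 - x) - (x - 1)/x  ->  (1/(1 - x)) + 1/(1 - (1/(1 - x))) - ((1/(1 - x)) - 1)/(1/(1 - x)) = (x^2(1 - x) - x + (x - 1)^2)/(x(x - 1)); check: E(3) = 11/6 but E(-1/2) = -17/6.   [not invariant]

Only (B) is unchanged. Indeed f(f(x)) = 1/(1 - 1/(1-x)) = (1-x)/(-x) = (x-1)/x, so E(x) = x + f(x) + f(f(x)) is the sum over the whole 3-cycle; applying f just permutes the three terms cyclically (x -> f(x) -> f(f(x)) -> x), leaving the sum unchanged.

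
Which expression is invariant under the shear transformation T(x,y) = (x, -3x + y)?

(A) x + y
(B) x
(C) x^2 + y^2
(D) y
B

Under the shear T(x,y) = (x, -3x + y):
Substitute the transformed coordinates into each option and compare with the original:
(A) x + y  ->  (x) + (-3x + y) = -2x + y   [differs from x + y: not invariant]
(B) x  ->  (x) = x   [equals x: invariant]
(C) x^2 + y^2  ->  (x)^2 + (-3x + y)^2 = 10x^2 - 6xy + y^2   [differs from x^2 + y^2: not invariant]
(D) y  ->  (-3x + y) = -3x + y   [differs from y: not invariant]

Only option (B), x, is unchanged by the transformation.
A vertical shear moves points parallel to the y-axis, so the x-coordinate (and any function of x alone) is unchanged.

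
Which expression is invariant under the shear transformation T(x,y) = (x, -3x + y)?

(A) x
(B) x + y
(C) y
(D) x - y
A

Under the shear T(x,y) = (x, -3x + y):
Substitute the transformed coordinates into each option and compare with the original:
(A) x  ->  (x) = x   [equals x: invariant]
(B) x + y  ->  (x) + (-3x + y) = -2x + y   [differs from x + y: not invariant]
(C) y  ->  (-3x + y) = -3x + y   [differs from y: not invariant]
(D) x - y  ->  (x) - (-3x + y) = 4x - y   [differs from x - y: not invariant]

Only option (A), x, is unchanged by the transformation.
A vertical shear moves points parallel to the y-axis, so the x-coordinate (and any function of x alone) is unchanged.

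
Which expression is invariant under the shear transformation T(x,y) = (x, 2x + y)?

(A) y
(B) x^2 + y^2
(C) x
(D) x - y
C

Under the shear T(x,y) = (x, 2x + y):
Substitute the transformed coordinates into each option and compare with the original:
(A) y  ->  (2x + y) = 2x + y   [differs from y: not invariant]
(B) x^2 + y^2  ->  (x)^2 + (2x + y)^2 = 5x^2 + 4xy + y^2   [differs from x^2 + y^2: not invariant]
(C) x  ->  (x) = x   [equals x: invariant]
(D) x - y  ->  (x) - (2x + y) = -x - y   [differs from x - y: not invariant]

Only option (C), x, is unchanged by the transformation.
A vertical shear moves points parallel to the y-axis, so the x-coordinate (and any function of x alone) is unchanged.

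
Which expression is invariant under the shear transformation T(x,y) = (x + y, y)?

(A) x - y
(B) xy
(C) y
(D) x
C

Under the shear T(x,y) = (x + y, y):
Substitute the transformed coordinates into each option and compare with the original:
(A) x - y  ->  (x + y) - (y) = x   [differs from x - y: not invariant]
(B) xy  ->  (x + y)(y) = xy + y^2   [differs from xy: not invariant]
(C) y  ->  (y) = y   [equals y: invariant]
(D) x  ->  (x + y) = x + y   [differs from x: not invariant]

Only option (C), y, is unchanged by the transformation.
A horizontal shear moves points parallel to the x-axis, so the y-coordinate (and any function of y alone) is unchanged.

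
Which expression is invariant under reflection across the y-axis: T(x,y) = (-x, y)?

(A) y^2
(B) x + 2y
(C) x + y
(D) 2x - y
A

The map is reflection across the y-axis: T(x,y) = (-x, y).
Substitute the transformed coordinates into each option and compare with the original:
(A) y^2  ->  (y)^2 = y^2   [equals y^2: invariant]
(B) x + 2y  ->  (-x) + 2(y) = -x + 2y   [differs from x + 2y: not invariant]
(C) x + y  ->  (-x) + (y) = -x + y   [differs from x + y: not invariant]
(D) 2x - y  ->  2(-x) - (y) = -2x - y   [differs from 2x - y: not invariant]

Only option (A), y^2, is unchanged by the transformation.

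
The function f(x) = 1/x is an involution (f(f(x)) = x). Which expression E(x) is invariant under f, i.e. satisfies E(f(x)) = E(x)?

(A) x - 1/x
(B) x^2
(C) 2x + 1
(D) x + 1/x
D

Replace x by f(x) = 1/x in each option and simplify. As a quick numerical cross-check, also compare E(3) with E(f(3)) = E(1/3).

(A) x - 1/x  ->  (1/x) - 1/(1/x) = -x + 1/x; check: E(3) = 8/3 but E(1/3) = -8/3.   [not invariant]
(B) x^2  ->  (1/x)^2 = x^(-2); check: E(3) = 9 but E(1/3) = 1/9.   [not invariant]
(C) 2x + 1  ->  2(1/x) + 1 = (x + 2)/x; check: E(3) = 7 but E(1/3) = 5/3.   [not invariant]
(D) x + 1/x  ->  (1/x) + 1/(1/x), which simplifies back to x + 1/x; check: E(3) = 10/3, E(1/3) = 10/3.   [invariant]

Only (D) is unchanged. E is symmetric under swapping x with f(x) = 1/x, which is exactly what an involution does.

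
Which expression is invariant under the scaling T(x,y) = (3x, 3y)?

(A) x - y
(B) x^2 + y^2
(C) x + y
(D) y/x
D

Under the uniform scaling T(x,y) = (3x, 3y):
Substitute the transformed coordinates into each option and compare with the original:
(A) x - y  ->  (3x) - (3y) = 3x - 3y   [differs from x - y: not invariant]
(B) x^2 + y^2  ->  (3x)^2 + (3y)^2 = 9x^2 + 9y^2   [differs from x^2 + y^2: not invariant]
(C) x + y  ->  (3x) + (3y) = 3x + 3y   [differs from x + y: not invariant]
(D) y/x  ->  (3y)/(3x) = y/x   [equals y/x: invariant]

Only option (D), y/x, is unchanged by the transformation.
The common factor 3 cancels in a ratio of coordinates, while sums, products and sums of squares pick up factors of 3 or 9.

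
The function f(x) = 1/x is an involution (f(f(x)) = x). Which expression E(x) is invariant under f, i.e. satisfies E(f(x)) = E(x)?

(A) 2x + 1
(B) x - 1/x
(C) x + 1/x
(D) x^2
C

Replace x by f(x) = 1/x in each option and simplify. As a quick numerical cross-check, also compare E(3) with E(f(3)) = E(1/3).

(A) 2x + 1  ->  2(1/x) + 1 = (x + 2)/x; check: E(3) = 7 but E(1/3) = 5/3.   [not invariant]
(B) x - 1/x  ->  (1/x) - 1/(1/x) = -x + 1/x; check: E(3) = 8/3 but E(1/3) = -8/3.   [not invariant]
(C) x + 1/x  ->  (1/x) + 1/(1/x), which simplifies back to x + 1/x; check: E(3) = 10/3, E(1/3) = 10/3.   [invariant]
(D) x^2  ->  (1/x)^2 = x^(-2); check: E(3) = 9 but E(1/3) = 1/9.   [not invariant]

Only (C) is unchanged. E is symmetric under swapping x with f(x) = 1/x, which is exactly what an involution does.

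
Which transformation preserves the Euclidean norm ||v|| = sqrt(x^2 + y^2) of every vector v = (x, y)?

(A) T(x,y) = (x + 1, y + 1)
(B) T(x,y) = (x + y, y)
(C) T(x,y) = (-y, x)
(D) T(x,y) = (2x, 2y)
C

A transformation preserves a norm if ||T(v)|| = ||v|| for every v; a single vector where the norm changes rules an option out.

(A) T(x,y) = (x + 1, y + 1): v = (1, 0) has norm sqrt((1)^2 + (0)^2) = 1, but T(v) = (2, 1) has norm sqrt(5) -- not preserved.
(B) T(x,y) = (x + y, y): v = (0, 1) has norm sqrt((0)^2 + (1)^2) = 1, but T(v) = (1, 1) has norm sqrt(2) -- not preserved.
(C) T(x,y) = (-y, x): preserves the norm -- it is an orthogonal map (a rotation/reflection), and (-y)^2 + (x)^2 simplifies to x^2 + y^2.
(D) T(x,y) = (2x, 2y): v = (1, 0) has norm sqrt((1)^2 + (0)^2) = 1, but T(v) = (2, 0) has norm 2 -- not preserved.

Therefore the answer is (C).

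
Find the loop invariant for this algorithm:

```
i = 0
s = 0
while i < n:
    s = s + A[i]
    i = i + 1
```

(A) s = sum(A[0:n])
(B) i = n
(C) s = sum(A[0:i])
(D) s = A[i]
C

A loop invariant must hold before the first iteration and be re-established by every execution of the body.

(C) s = sum(A[0:i]): Initially i = 0 and s = 0 = sum of the empty slice A[0:0]. If s = sum(A[0:i]) holds at the top of an iteration, the body sets s to sum(A[0:i]) + A[i] = sum(A[0:i+1]) and then i to i+1, so s = sum(A[0:i]) holds again. At exit i = n, giving s = sum(A[0:n]).

The other options fail:
(A) s = sum(A[0:n]): false before the loop (s = 0, not the full sum) -- it only becomes true at exit.
(B) i = n: false initially (i = 0); it is the exit condition, not an invariant.
(D) s = A[i]: after the first iteration s = A[0] but i = 1, so s = A[i] compares s with the wrong element (and fails in general).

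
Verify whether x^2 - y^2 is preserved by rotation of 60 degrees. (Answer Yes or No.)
No

Applying rotation by 60 degrees: x' = x*cos(60 degrees) - y*sin(60 degrees) = x/2 - sqrt(3)y/2, y' = x*sin(60 degrees) + y*cos(60 degrees) = sqrt(3)x/2 + y/2

Substituting into x^2 - y^2:
(x/2 - sqrt(3)y/2)^2 - (sqrt(3)x/2 + y/2)^2
= -x^2/2 - sqrt(3)xy + y^2/2

This differs from the original expression x^2 - y^2, so it is NOT invariant.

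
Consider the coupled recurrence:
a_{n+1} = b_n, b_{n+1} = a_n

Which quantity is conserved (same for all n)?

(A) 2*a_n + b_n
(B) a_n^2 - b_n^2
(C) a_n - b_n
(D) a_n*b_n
D

Replace a_n by a_{n+1} = b_n and b_n by b_{n+1} = a_n in each option and simplify:
(A) 2*a_n + b_n  ->  2*(b_n) + (a_n) = a_n + 2*b_n   [not conserved]
(B) a_n^2 - b_n^2  ->  (b_n)^2 - (a_n)^2 = -a_n^2 + b_n^2   [not conserved]
(C) a_n - b_n  ->  (b_n) - (a_n) = -a_n + b_n   [not conserved]
(D) a_n*b_n  ->  (b_n)*(a_n) = a_n*b_n   [conserved]

Only (D) a_n*b_n returns to itself after one step, so it is the conserved quantity.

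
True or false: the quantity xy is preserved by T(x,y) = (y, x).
True

Substitute T(x,y) = (y, x) into the expression and compare with the original.

Original: xy
After applying T: (y)(x) = xy

This is identical to the original xy, so the expression is invariant.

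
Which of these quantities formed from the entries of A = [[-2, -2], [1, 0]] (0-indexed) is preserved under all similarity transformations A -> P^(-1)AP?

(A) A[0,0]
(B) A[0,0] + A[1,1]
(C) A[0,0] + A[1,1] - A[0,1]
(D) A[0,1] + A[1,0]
B

A[0,0] + A[1,1] is the trace of A. By the cyclic property of the trace, tr(P^(-1)AP) = tr(APP^(-1)) = tr(A), so it is the same for every matrix similar to A.

The other combinations are not similarity invariants. For example, take P = [[1, 2], [0, 1]] (det P = 1), so P^(-1) = [[1, -2], [0, 1]] and
B = P^(-1)AP = [[-4, -10], [1, 2]].
Evaluating each option on A and on B:
(A) A[0,0]: -2 for A, -4 for B -> changes
(B) A[0,0] + A[1,1]: -2 for A, -2 for B -> unchanged
(C) A[0,0] + A[1,1] - A[0,1]: 0 for A, 8 for B -> changes
(D) A[0,1] + A[1,0]: -1 for A, -9 for B -> changes

Only (B) A[0,0] + A[1,1] = -2 survives (and it does so for every P, not just this one), so it is the invariant.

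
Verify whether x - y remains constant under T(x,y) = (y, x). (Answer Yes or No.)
No

Substitute T(x,y) = (y, x) into the expression and compare with the original.

Original: x - y
After applying T: (y) - (x) = -x + y

This differs from the original x - y (difference: -2x + 2y), so the expression is NOT invariant.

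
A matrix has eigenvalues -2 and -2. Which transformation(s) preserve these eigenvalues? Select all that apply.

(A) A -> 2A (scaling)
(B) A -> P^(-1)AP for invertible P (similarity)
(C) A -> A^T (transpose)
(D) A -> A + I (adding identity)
B and C

Eigenvalues are preserved by:
1. Similarity transformations: A -> P^(-1)AP (same characteristic polynomial)
2. Transpose: A^T has the same eigenvalues as A

Eigenvalues are NOT preserved by:
- Adding identity: eigenvalues become -2+1, -2+1
- Scaling: eigenvalues become -4, -4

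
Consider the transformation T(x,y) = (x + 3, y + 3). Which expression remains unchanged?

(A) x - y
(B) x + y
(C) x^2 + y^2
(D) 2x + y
A

An expression E(x,y) is invariant under T if E(T(x,y)) = E(x,y). Here T(x,y) = (x + 3, y + 3).
Substitute the transformed coordinates into each option and compare with the original:
(A) x - y  ->  (x + 3) - (y + 3) = x - y   [equals x - y: invariant]
(B) x + y  ->  (x + 3) + (y + 3) = x + y + 6   [differs from x + y: not invariant]
(C) x^2 + y^2  ->  (x + 3)^2 + (y + 3)^2 = x^2 + 6x + y^2 + 6y + 18   [differs from x^2 + y^2: not invariant]
(D) 2x + y  ->  2(x + 3) + (y + 3) = 2x + y + 9   [differs from 2x + y: not invariant]

Only option (A), x - y, is unchanged by the transformation.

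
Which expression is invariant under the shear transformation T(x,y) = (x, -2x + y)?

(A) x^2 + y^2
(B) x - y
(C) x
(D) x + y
C

Under the shear T(x,y) = (x, -2x + y):
Substitute the transformed coordinates into each option and compare with the original:
(A) x^2 + y^2  ->  (x)^2 + (-2x + y)^2 = 5x^2 - 4xy + y^2   [differs from x^2 + y^2: not invariant]
(B) x - y  ->  (x) - (-2x + y) = 3x - y   [differs from x - y: not invariant]
(C) x  ->  (x) = x   [equals x: invariant]
(D) x + y  ->  (x) + (-2x + y) = -x + y   [differs from x + y: not invariant]

Only option (C), x, is unchanged by the transformation.
A vertical shear moves points parallel to the y-axis, so the x-coordinate (and any function of x alone) is unchanged.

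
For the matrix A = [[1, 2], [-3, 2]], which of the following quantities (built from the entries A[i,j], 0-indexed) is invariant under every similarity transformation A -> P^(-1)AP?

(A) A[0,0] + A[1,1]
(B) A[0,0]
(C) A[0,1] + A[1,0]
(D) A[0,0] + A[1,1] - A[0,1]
A

A[0,0] + A[1,1] is the trace of A. By the cyclic property of the trace, tr(P^(-1)AP) = tr(APP^(-1)) = tr(A), so it is the same for every matrix similar to A.

The other combinations are not similarity invariants. For example, take P = [[2, 1], [1, 1]] (det P = 1), so P^(-1) = [[1, -1], [-1, 2]] and
B = P^(-1)AP = [[8, 4], [-12, -5]].
Evaluating each option on A and on B:
(A) A[0,0] + A[1,1]: 3 for A, 3 for B -> unchanged
(B) A[0,0]: 1 for A, 8 for B -> changes
(C) A[0,1] + A[1,0]: -1 for A, -8 for B -> changes
(D) A[0,0] + A[1,1] - A[0,1]: 1 for A, -1 for B -> changes

Only (A) A[0,0] + A[1,1] = 3 survives (and it does so for every P, not just this one), so it is the invariant.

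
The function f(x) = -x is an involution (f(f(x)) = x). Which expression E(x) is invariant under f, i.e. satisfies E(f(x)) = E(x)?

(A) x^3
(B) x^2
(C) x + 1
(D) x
B

Replace x by f(x) = -x in each option and simplify. As a quick numerical cross-check, also compare E(5) with E(f(5)) = E(-5).

(A) x^3  ->  (-x)^3 = -x^3; check: E(5) = 125 but E(-5) = -125.   [not invariant]
(B) x^2  ->  (-x)^2, which simplifies back to x^2; check: E(5) = 25, E(-5) = 25.   [invariant]
(C) x + 1  ->  (-x) + 1 = 1 - x; check: E(5) = 6 but E(-5) = -4.   [not invariant]
(D) x  ->  (-x) = -x; check: E(5) = 5 but E(-5) = -5.   [not invariant]

Only (B) is unchanged. E is symmetric under swapping x with f(x) = -x, which is exactly what an involution does.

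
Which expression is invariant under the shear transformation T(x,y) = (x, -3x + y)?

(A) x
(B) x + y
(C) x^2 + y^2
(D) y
A

Under the shear T(x,y) = (x, -3x + y):
Substitute the transformed coordinates into each option and compare with the original:
(A) x  ->  (x) = x   [equals x: invariant]
(B) x + y  ->  (x) + (-3x + y) = -2x + y   [differs from x + y: not invariant]
(C) x^2 + y^2  ->  (x)^2 + (-3x + y)^2 = 10x^2 - 6xy + y^2   [differs from x^2 + y^2: not invariant]
(D) y  ->  (-3x + y) = -3x + y   [differs from y: not invariant]

Only option (A), x, is unchanged by the transformation.
A vertical shear moves points parallel to the y-axis, so the x-coordinate (and any function of x alone) is unchanged.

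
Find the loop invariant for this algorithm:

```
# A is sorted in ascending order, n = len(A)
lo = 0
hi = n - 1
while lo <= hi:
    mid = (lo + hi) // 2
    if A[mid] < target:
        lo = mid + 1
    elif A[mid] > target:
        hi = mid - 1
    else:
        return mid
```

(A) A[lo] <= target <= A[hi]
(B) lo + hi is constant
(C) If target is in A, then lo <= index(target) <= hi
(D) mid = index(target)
C

A loop invariant must hold before the first iteration and be re-established by every execution of the body.

(C) If target is in A, then lo <= index(target) <= hi: Before the loop [lo, hi] = [0, n-1] covers every index. When A[mid] < target, sortedness puts target strictly to the right of mid, so setting lo = mid + 1 keeps index(target) in [lo, hi]; symmetrically for hi = mid - 1. Hence 'if target is in A then lo <= index(target) <= hi' holds after every iteration, and when lo > hi it proves target is absent.

The other options fail:
(A) A[lo] <= target <= A[hi]: fails when target is not in A (e.g. target < A[0] already violates it before the loop), so it is not maintained in general.
(B) lo + hi is constant: each iteration moves exactly one of lo, hi, so lo + hi changes (e.g. 0 + (n-1) becomes (mid+1) + (n-1)).
(D) mid = index(target): mid is just the current probe; it equals index(target) only on the iteration that returns.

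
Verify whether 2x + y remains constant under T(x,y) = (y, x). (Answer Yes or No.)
No

Substitute T(x,y) = (y, x) into the expression and compare with the original.

Original: 2x + y
After applying T: 2(y) + (x) = x + 2y

This differs from the original 2x + y (difference: -x + y), so the expression is NOT invariant.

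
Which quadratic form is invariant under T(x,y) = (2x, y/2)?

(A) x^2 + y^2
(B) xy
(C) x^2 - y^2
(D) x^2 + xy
B

T multiplies x by 2 and divides y by 2.
Substitute the transformed coordinates into each option and compare with the original:
(A) x^2 + y^2  ->  (2x)^2 + (y/2)^2 = 4x^2 + y^2/4   [differs from x^2 + y^2: not invariant]
(B) xy  ->  (2x)(y/2) = xy   [equals xy: invariant]
(C) x^2 - y^2  ->  (2x)^2 - (y/2)^2 = 4x^2 - y^2/4   [differs from x^2 - y^2: not invariant]
(D) x^2 + xy  ->  (2x)^2 + (2x)(y/2) = 4x^2 + xy   [differs from x^2 + xy: not invariant]

Only option (B), xy, is unchanged by the transformation.
The factors 2 and 1/2 cancel only in the pure product xy.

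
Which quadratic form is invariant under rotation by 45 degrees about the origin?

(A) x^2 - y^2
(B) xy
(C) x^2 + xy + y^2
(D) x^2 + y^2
D

Rotation by 45 degrees sends (x, y) to (sqrt(2)x/2 - sqrt(2)y/2, sqrt(2)x/2 + sqrt(2)y/2).
Substitute the transformed coordinates into each option and compare with the original:
(A) x^2 - y^2  ->  (sqrt(2)x/2 - sqrt(2)y/2)^2 - (sqrt(2)x/2 + sqrt(2)y/2)^2 = -2xy   [differs from x^2 - y^2: not invariant]
(B) xy  ->  (sqrt(2)x/2 - sqrt(2)y/2)(sqrt(2)x/2 + sqrt(2)y/2) = x^2/2 - y^2/2   [differs from xy: not invariant]
(C) x^2 + xy + y^2  ->  (sqrt(2)x/2 - sqrt(2)y/2)^2 + (sqrt(2)x/2 - sqrt(2)y/2)(sqrt(2)x/2 + sqrt(2)y/2) + (sqrt(2)x/2 + sqrt(2)y/2)^2 = 3x^2/2 + y^2/2   [differs from x^2 + xy + y^2: not invariant]
(D) x^2 + y^2  ->  (sqrt(2)x/2 - sqrt(2)y/2)^2 + (sqrt(2)x/2 + sqrt(2)y/2)^2 = x^2 + y^2   [equals x^2 + y^2: invariant]

Only option (D), x^2 + y^2, is unchanged by the transformation.
x^2 + y^2 is the squared distance from the origin, which rotations preserve.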